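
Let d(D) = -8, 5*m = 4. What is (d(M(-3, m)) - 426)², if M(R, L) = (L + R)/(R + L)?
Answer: 188356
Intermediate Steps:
m = ⅘ (m = (⅕)*4 = ⅘ ≈ 0.80000)
M(R, L) = 1 (M(R, L) = (L + R)/(L + R) = 1)
(d(M(-3, m)) - 426)² = (-8 - 426)² = (-434)² = 188356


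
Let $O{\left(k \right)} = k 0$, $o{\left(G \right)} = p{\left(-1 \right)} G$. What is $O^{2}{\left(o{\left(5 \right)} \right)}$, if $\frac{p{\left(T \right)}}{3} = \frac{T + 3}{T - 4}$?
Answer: $0$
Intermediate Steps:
$p{\left(T \right)} = \frac{3 \left(3 + T\right)}{-4 + T}$ ($p{\left(T \right)} = 3 \frac{T + 3}{T - 4} = 3 \frac{3 + T}{-4 + T} = \frac{3 \left(3 + T\right)}{-4 + T}$)
$o{\left(G \right)} = - \frac{6 G}{5}$ ($o{\left(G \right)} = \frac{3 \left(3 - 1\right)}{-4 - 1} G = 3 \frac{1}{-5} \cdot 2 G = 3 \left(- \frac{1}{5}\right) 2 G = - \frac{6 G}{5}$)
$O{\left(k \right)} = 0$
$O^{2}{\left(o{\left(5 \right)} \right)} = 0^{2} = 0$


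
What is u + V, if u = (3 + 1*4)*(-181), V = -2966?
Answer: -4233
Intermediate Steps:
u = -1267 (u = (3 + 4)*(-181) = 7*(-181) = -1267)
u + V = -1267 - 2966 = -4233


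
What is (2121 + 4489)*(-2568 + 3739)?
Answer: 7740310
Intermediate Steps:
(2121 + 4489)*(-2568 + 3739) = 6610*1171 = 7740310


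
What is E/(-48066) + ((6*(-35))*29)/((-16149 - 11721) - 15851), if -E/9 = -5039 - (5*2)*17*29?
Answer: -1209989967/700497862 ≈ -1.7273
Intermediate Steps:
E = 89721 (E = -9*(-5039 - (5*2)*17*29) = -9*(-5039 - 10*17*29) = -9*(-5039 - 170*29) = -9*(-5039 - 1*4930) = -9*(-5039 - 4930) = -9*(-9969) = 89721)
E/(-48066) + ((6*(-35))*29)/((-16149 - 11721) - 15851) = 89721/(-48066) + ((6*(-35))*29)/((-16149 - 11721) - 15851) = 89721*(-1/48066) + (-210*29)/(-27870 - 15851) = -29907/16022 - 6090/(-43721) = -29907/16022 - 6090*(-1/43721) = -29907/16022 + 6090/43721 = -1209989967/700497862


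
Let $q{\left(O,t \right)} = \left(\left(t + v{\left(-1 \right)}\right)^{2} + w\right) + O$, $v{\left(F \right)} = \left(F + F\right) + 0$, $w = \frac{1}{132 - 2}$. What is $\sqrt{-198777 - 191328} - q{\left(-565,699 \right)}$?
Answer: $- \frac{63081721}{130} + 3 i \sqrt{43345} \approx -4.8524 \cdot 10^{5} + 624.58 i$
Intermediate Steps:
$w = \frac{1}{130} \approx 0.0076923$
$v{\left(F \right)} = 2 F$ ($v{\left(F \right)} = 2 F + 0 = 2 F$)
$q{\left(O,t \right)} = \frac{1}{130} + O + \left(-2 + t\right)^{2}$ ($q{\left(O,t \right)} = \left(\left(t + 2 \left(-1\right)\right)^{2} + \frac{1}{130}\right) + O = \left(\left(t - 2\right)^{2} + \frac{1}{130}\right) + O = \left(\left(-2 + t\right)^{2} + \frac{1}{130}\right) + O = \left(\frac{1}{130} + \left(-2 + t\right)^{2}\right) + O = \frac{1}{130} + O + \left(-2 + t\right)^{2}$)
$\sqrt{-198777 - 191328} - q{\left(-565,699 \right)} = \sqrt{-198777 - 191328} - \left(\frac{1}{130} - 565 + \left(-2 + 699\right)^{2}\right) = \sqrt{-390105} - \left(\frac{1}{130} - 565 + 697^{2}\right) = 3 i \sqrt{43345} - \left(\frac{1}{130} - 565 + 485809\right) = 3 i \sqrt{43345} - \frac{63081721}{130} = - \frac{63081721}{130} + 3 i \sqrt{43345}$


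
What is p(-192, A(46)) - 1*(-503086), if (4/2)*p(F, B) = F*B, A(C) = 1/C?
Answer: 11570930/23 ≈ 5.0308e+5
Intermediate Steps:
p(F, B) = B*F/2 (p(F, B) = (F*B)/2 = (B*F)/2 = B*F/2)
p(-192, A(46)) - 1*(-503086) = (1/2)*(-192)/46 - 1*(-503086) = (1/2)*(1/46)*(-192) + 503086 = -48/23 + 503086 = 11570930/23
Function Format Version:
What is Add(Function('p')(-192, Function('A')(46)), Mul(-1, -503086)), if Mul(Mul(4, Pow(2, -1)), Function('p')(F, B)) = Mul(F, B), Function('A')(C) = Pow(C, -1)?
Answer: Rational(11570930, 23) ≈ 5.0308e+5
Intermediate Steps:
Function('p')(F, B) = Mul(Rational(1, 2), B, F) (Function('p')(F, B) = Mul(Rational(1, 2), Mul(F, B)) = Mul(Rational(1, 2), Mul(B, F)) = Mul(Rational(1, 2), B, F))
Add(Function('p')(-192, Function('A')(46)), Mul(-1, -503086)) = Add(Mul(Rational(1, 2), Pow(46, -1), -192), Mul(-1, -503086)) = Add(Mul(Rational(1, 2), Rational(1, 46), -192), 503086) = Add(Rational(-48, 23), 503086) = Rational(11570930, 23)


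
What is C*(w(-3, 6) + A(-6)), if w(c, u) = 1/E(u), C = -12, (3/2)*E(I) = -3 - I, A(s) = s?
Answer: 74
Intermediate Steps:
E(I) = -2 - 2*I/3 (E(I) = 2*(-3 - I)/3 = -2 - 2*I/3)
w(c, u) = 1/(-2 - 2*u/3)
C*(w(-3, 6) + A(-6)) = -12*(-3/(6 + 2*6) - 6) = -12*(-3/(6 + 12) - 6) = -12*(-3/18 - 6) = -12*(-3*1/18 - 6) = -12*(-⅙ - 6) = -12*(-37/6) = 74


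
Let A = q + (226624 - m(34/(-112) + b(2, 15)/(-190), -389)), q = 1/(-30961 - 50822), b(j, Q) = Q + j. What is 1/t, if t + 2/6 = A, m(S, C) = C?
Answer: 81783/18565776917 ≈ 4.4050e-6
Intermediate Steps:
q = -1/81783 (q = 1/(-81783) = -1/81783 ≈ -1.2227e-5)
A = 18565804178/81783 (A = -1/81783 + (226624 - 1*(-389)) = -1/81783 + (226624 + 389) = -1/81783 + 227013 = 18565804178/81783 ≈ 2.2701e+5)
t = 18565776917/81783 (t = -1/3 + 18565804178/81783 = 18565776917/81783 ≈ 2.2701e+5)
1/t = 1/(18565776917/81783) = 81783/18565776917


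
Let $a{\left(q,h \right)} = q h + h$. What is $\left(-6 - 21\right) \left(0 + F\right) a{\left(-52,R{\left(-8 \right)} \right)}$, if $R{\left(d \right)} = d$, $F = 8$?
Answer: $-88128$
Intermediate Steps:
$a{\left(q,h \right)} = h + h q$ ($a{\left(q,h \right)} = h q + h = h + h q$)
$\left(-6 - 21\right) \left(0 + F\right) a{\left(-52,R{\left(-8 \right)} \right)} = \left(-6 - 21\right) \left(0 + 8\right) \left(- 8 \left(1 - 52\right)\right) = \left(-27\right) 8 \left(\left(-8\right) \left(-51\right)\right) = \left(-216\right) 408 = -88128$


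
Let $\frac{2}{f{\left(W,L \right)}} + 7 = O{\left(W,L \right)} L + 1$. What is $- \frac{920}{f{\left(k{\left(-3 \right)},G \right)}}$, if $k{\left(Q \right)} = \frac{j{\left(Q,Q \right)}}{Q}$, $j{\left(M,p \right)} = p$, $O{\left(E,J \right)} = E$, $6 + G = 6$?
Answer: $2760$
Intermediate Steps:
$G = 0$ ($G = -6 + 6 = 0$)
$k{\left(Q \right)} = 1$ ($k{\left(Q \right)} = \frac{Q}{Q} = 1$)
$f{\left(W,L \right)} = \frac{2}{-6 + L W}$ ($f{\left(W,L \right)} = \frac{2}{-7 + \left(W L + 1\right)} = \frac{2}{-7 + \left(L W + 1\right)} = \frac{2}{-7 + \left(1 + L W\right)} = \frac{2}{-6 + L W}$)
$- \frac{920}{f{\left(k{\left(-3 \right)},G \right)}} = - \frac{920}{2 \frac{1}{-6 + 0 \cdot 1}} = - \frac{920}{2 \frac{1}{-6 + 0}} = - \frac{920}{2 \frac{1}{-6}} = - \frac{920}{2 \left(- \frac{1}{6}\right)} = - \frac{920}{- \frac{1}{3}} = \left(-920\right) \left(-3\right) = 2760$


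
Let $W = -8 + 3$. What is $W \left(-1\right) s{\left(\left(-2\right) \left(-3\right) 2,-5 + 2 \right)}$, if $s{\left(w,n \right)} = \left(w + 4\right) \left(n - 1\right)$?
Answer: $-320$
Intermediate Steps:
$s{\left(w,n \right)} = \left(-1 + n\right) \left(4 + w\right)$ ($s{\left(w,n \right)} = \left(4 + w\right) \left(-1 + n\right) = \left(-1 + n\right) \left(4 + w\right)$)
$W = -5$
$W \left(-1\right) s{\left(\left(-2\right) \left(-3\right) 2,-5 + 2 \right)} = \left(-5\right) \left(-1\right) \left(-4 - \left(-2\right) \left(-3\right) 2 + 4 \left(-5 + 2\right) + \left(-5 + 2\right) \left(-2\right) \left(-3\right) 2\right) = 5 \left(-4 - 6 \cdot 2 + 4 \left(-3\right) - 3 \cdot 6 \cdot 2\right) = 5 \left(-4 - 12 - 12 - 36\right) = 5 \left(-64\right) = -320$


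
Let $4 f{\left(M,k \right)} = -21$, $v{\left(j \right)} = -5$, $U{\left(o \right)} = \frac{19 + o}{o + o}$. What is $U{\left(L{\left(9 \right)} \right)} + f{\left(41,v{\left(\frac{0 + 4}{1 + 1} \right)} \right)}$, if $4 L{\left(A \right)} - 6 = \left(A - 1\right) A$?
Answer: $- \frac{665}{156} \approx -4.2628$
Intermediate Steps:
$L{\left(A \right)} = \frac{3}{2} + \frac{A \left(-1 + A\right)}{4}$ ($L{\left(A \right)} = \frac{3}{2} + \frac{\left(A - 1\right) A}{4} = \frac{3}{2} + \frac{\left(-1 + A\right) A}{4} = \frac{3}{2} + \frac{A \left(-1 + A\right)}{4}$)
$U{\left(o \right)} = \frac{19 + o}{2 o}$
$f{\left(M,k \right)} = - \frac{21}{4}$ ($f{\left(M,k \right)} = \frac{1}{4} \left(-21\right) = - \frac{21}{4}$)
$U{\left(L{\left(9 \right)} \right)} + f{\left(41,v{\left(\frac{0 + 4}{1 + 1} \right)} \right)} = \frac{19 + \left(\frac{3}{2} - \frac{9}{4} + \frac{9^{2}}{4}\right)}{2 \left(\frac{3}{2} - \frac{9}{4} + \frac{9^{2}}{4}\right)} - \frac{21}{4} = \frac{19 + \left(\frac{3}{2} - \frac{9}{4} + \frac{1}{4} \cdot 81\right)}{2 \left(\frac{3}{2} - \frac{9}{4} + \frac{1}{4} \cdot 81\right)} - \frac{21}{4} = \frac{19 + \left(\frac{3}{2} - \frac{9}{4} + \frac{81}{4}\right)}{2 \left(\frac{3}{2} - \frac{9}{4} + \frac{81}{4}\right)} - \frac{21}{4} = \frac{19 + \frac{39}{2}}{2 \cdot \frac{39}{2}} - \frac{21}{4} = \frac{1}{2} \cdot \frac{2}{39} \cdot \frac{77}{2} - \frac{21}{4} = \frac{77}{78} - \frac{21}{4} = - \frac{665}{156}$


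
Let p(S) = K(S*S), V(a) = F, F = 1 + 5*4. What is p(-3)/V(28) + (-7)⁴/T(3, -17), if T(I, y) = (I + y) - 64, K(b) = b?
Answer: -16573/546 ≈ -30.353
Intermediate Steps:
F = 21 (F = 1 + 20 = 21)
V(a) = 21
T(I, y) = -64 + I + y
p(S) = S² (p(S) = S*S = S²)
p(-3)/V(28) + (-7)⁴/T(3, -17) = (-3)²/21 + (-7)⁴/(-64 + 3 - 17) = 9*(1/21) + 2401/(-78) = 3/7 + 2401*(-1/78) = 3/7 - 2401/78 = -16573/546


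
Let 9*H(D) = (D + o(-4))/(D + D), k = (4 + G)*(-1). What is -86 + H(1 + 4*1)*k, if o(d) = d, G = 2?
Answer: -1291/15 ≈ -86.067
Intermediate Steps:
k = -6 (k = (4 + 2)*(-1) = 6*(-1) = -6)
H(D) = (-4 + D)/(18*D) (H(D) = ((D - 4)/(D + D))/9 = ((-4 + D)/((2*D)))/9 = ((-4 + D)*(1/(2*D)))/9 = ((-4 + D)/(2*D))/9 = (-4 + D)/(18*D))
-86 + H(1 + 4*1)*k = -86 + ((-4 + (1 + 4*1))/(18*(1 + 4*1)))*(-6) = -86 + ((-4 + (1 + 4))/(18*(1 + 4)))*(-6) = -86 + ((1/18)*(-4 + 5)/5)*(-6) = -86 + ((1/18)*(⅕)*1)*(-6) = -86 + (1/90)*(-6) = -86 - 1/15 = -1291/15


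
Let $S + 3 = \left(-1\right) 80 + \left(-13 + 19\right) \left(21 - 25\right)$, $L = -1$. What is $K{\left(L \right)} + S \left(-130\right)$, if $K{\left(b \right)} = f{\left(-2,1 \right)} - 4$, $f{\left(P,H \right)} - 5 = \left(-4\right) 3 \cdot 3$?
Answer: $13875$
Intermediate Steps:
$f{\left(P,H \right)} = -31$ ($f{\left(P,H \right)} = 5 + \left(-4\right) 3 \cdot 3 = 5 - 36 = -31$)
$K{\left(b \right)} = -35$ ($K{\left(b \right)} = -31 - 4 = -35$)
$S = -107$ ($S = -3 - \left(80 - \left(-13 + 19\right) \left(21 - 25\right)\right) = -3 + \left(-80 + 6 \left(-4\right)\right) = -3 - 104 = -107$)
$K{\left(L \right)} + S \left(-130\right) = -35 - -13910 = -35 + 13910 = 13875$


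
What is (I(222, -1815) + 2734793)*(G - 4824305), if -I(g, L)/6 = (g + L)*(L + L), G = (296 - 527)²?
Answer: 152482934135168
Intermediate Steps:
G = 53361 (G = (-231)² = 53361)
I(g, L) = -12*L*(L + g) (I(g, L) = -6*(g + L)*(L + L) = -6*(L + g)*2*L = -12*L*(L + g))
(I(222, -1815) + 2734793)*(G - 4824305) = (-12*(-1815)*(-1815 + 222) + 2734793)*(53361 - 4824305) = (-12*(-1815)*(-1593) + 2734793)*(-4770944) = (-34695540 + 2734793)*(-4770944) = -31960747*(-4770944) = 152482934135168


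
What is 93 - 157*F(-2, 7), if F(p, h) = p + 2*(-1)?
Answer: 721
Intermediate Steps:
F(p, h) = -2 + p (F(p, h) = p - 2 = -2 + p)
93 - 157*F(-2, 7) = 93 - 157*(-2 - 2) = 93 - 157*(-4) = 93 + 628 = 721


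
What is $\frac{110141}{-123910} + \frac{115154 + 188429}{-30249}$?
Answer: $- \frac{40948624639}{3748153590} \approx -10.925$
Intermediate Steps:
$\frac{110141}{-123910} + \frac{115154 + 188429}{-30249} = 110141 \left(- \frac{1}{123910}\right) + 303583 \left(- \frac{1}{30249}\right) = - \frac{110141}{123910} - \frac{303583}{30249} = - \frac{40948624639}{3748153590}$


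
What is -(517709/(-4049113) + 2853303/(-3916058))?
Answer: 13580724741361/15856561356554 ≈ 0.85647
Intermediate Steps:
-(517709/(-4049113) + 2853303/(-3916058)) = -(517709*(-1/4049113) + 2853303*(-1/3916058)) = -(-517709/4049113 - 2853303/3916058) = -1*(-13580724741361/15856561356554) = 13580724741361/15856561356554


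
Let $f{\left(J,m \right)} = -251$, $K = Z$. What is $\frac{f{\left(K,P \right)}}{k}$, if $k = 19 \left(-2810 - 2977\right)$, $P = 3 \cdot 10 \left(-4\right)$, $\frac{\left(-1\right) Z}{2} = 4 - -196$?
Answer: $\frac{251}{109953} \approx 0.0022828$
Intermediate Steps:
$Z = -400$ ($Z = - 2 \left(4 - -196\right) = - 2 \left(4 + 196\right) = \left(-2\right) 200 = -400$)
$K = -400$
$P = -120$ ($P = 30 \left(-4\right) = -120$)
$k = -109953$ ($k = 19 \left(-2810 - 2977\right) = 19 \left(-5787\right) = -109953$)
$\frac{f{\left(K,P \right)}}{k} = - \frac{251}{-109953} = \left(-251\right) \left(- \frac{1}{109953}\right) = \frac{251}{109953}$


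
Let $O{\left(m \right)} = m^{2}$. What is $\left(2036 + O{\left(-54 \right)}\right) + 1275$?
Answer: $6227$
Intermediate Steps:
$\left(2036 + O{\left(-54 \right)}\right) + 1275 = \left(2036 + \left(-54\right)^{2}\right) + 1275 = \left(2036 + 2916\right) + 1275 = 4952 + 1275 = 6227$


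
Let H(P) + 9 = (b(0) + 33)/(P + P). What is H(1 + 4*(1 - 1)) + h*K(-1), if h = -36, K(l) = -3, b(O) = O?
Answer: 231/2 ≈ 115.50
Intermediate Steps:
H(P) = -9 + 33/(2*P) (H(P) = -9 + (0 + 33)/(P + P) = -9 + 33/((2*P)) = -9 + 33*(1/(2*P)) = -9 + 33/(2*P))
H(1 + 4*(1 - 1)) + h*K(-1) = (-9 + 33/(2*(1 + 4*(1 - 1)))) - 36*(-3) = (-9 + 33/(2*(1 + 4*0))) + 108 = (-9 + 33/(2*(1 + 0))) + 108 = (-9 + (33/2)/1) + 108 = (-9 + (33/2)*1) + 108 = (-9 + 33/2) + 108 = 15/2 + 108 = 231/2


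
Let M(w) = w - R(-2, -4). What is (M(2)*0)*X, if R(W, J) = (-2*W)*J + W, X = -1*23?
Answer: 0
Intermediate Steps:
X = -23
R(W, J) = W - 2*J*W (R(W, J) = -2*J*W + W = W - 2*J*W)
M(w) = 18 + w (M(w) = w - (-2)*(1 - 2*(-4)) = w - (-2)*(1 + 8) = w - (-2)*9 = w - 1*(-18) = w + 18 = 18 + w)
(M(2)*0)*X = ((18 + 2)*0)*(-23) = (20*0)*(-23) = 0*(-23) = 0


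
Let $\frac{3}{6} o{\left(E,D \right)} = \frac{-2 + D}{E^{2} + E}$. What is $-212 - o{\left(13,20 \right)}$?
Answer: $- \frac{19310}{91} \approx -212.2$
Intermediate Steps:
$o{\left(E,D \right)} = \frac{2 \left(-2 + D\right)}{E + E^{2}}$ ($o{\left(E,D \right)} = 2 \frac{-2 + D}{E^{2} + E} = 2 \frac{-2 + D}{E + E^{2}} = \frac{2 \left(-2 + D\right)}{E + E^{2}}$)
$-212 - o{\left(13,20 \right)} = -212 - \frac{2 \left(-2 + 20\right)}{13 \left(1 + 13\right)} = -212 - 2 \cdot \frac{1}{13} \cdot \frac{1}{14} \cdot 18 = -212 - \frac{18}{91} = - \frac{19310}{91}$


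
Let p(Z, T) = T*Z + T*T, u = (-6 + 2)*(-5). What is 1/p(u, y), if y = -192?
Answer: 1/33024 ≈ 3.0281e-5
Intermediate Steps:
u = 20 (u = -4*(-5) = 20)
p(Z, T) = T² + T*Z (p(Z, T) = T*Z + T² = T² + T*Z)
1/p(u, y) = 1/(-192*(-192 + 20)) = 1/(-192*(-172)) = 1/33024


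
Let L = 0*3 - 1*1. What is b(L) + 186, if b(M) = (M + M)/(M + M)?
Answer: 187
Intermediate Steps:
L = -1 (L = 0 - 1 = -1)
b(M) = 1 (b(M) = (2*M)/((2*M)) = (2*M)*(1/(2*M)) = 1)
b(L) + 186 = 1 + 186 = 187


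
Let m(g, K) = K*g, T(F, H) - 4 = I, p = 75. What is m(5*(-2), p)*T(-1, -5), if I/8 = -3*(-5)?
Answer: -93000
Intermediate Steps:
I = 120 (I = 8*(-3*(-5)) = 8*15 = 120)
T(F, H) = 124 (T(F, H) = 4 + 120 = 124)
m(5*(-2), p)*T(-1, -5) = (75*(5*(-2)))*124 = (75*(-10))*124 = -750*124 = -93000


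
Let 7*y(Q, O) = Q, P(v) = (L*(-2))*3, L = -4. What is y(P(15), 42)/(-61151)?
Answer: -24/428057 ≈ -5.6067e-5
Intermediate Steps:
P(v) = 24 (P(v) = -4*(-2)*3 = 8*3 = 24)
y(Q, O) = Q/7
y(P(15), 42)/(-61151) = ((⅐)*24)/(-61151) = (24/7)*(-1/61151) = -24/428057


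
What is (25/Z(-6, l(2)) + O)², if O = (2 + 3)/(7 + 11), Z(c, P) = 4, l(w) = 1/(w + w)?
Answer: 55225/1296 ≈ 42.612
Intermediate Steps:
l(w) = 1/(2*w)
O = 5/18 ≈ 0.27778
(25/Z(-6, l(2)) + O)² = (25/4 + 5/18)² = (235/36)² = 55225/1296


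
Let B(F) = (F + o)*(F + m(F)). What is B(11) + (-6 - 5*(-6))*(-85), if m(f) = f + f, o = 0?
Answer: -1677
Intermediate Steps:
m(f) = 2*f
B(F) = 3*F**2 (B(F) = (F + 0)*(F + 2*F) = F*(3*F) = 3*F**2)
B(11) + (-6 - 5*(-6))*(-85) = 3*11**2 + (-6 - 5*(-6))*(-85) = 3*121 + (-6 + 30)*(-85) = 363 + 24*(-85) = 363 - 2040 = -1677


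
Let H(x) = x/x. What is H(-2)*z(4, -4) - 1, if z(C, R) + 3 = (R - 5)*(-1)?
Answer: 5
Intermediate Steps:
z(C, R) = 2 - R (z(C, R) = -3 + (R - 5)*(-1) = -3 + (-5 + R)*(-1) = -3 + (5 - R) = 2 - R)
H(x) = 1
H(-2)*z(4, -4) - 1 = 1*(2 - 1*(-4)) - 1 = 1*(2 + 4) - 1 = 1*6 - 1 = 6 - 1 = 5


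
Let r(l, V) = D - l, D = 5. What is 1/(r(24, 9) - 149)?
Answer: -1/168 ≈ -0.0059524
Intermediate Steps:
r(l, V) = 5 - l
1/(r(24, 9) - 149) = 1/((5 - 1*24) - 149) = 1/((5 - 24) - 149) = 1/(-19 - 149) = 1/(-168) = -1/168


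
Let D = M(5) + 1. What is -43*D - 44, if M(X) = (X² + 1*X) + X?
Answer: -1592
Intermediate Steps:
M(X) = X² + 2*X (M(X) = (X² + X) + X = (X + X²) + X = X² + 2*X)
D = 36 (D = 5*(2 + 5) + 1 = 5*7 + 1 = 35 + 1 = 36)
-43*D - 44 = -43*36 - 44 = -1548 - 44 = -1592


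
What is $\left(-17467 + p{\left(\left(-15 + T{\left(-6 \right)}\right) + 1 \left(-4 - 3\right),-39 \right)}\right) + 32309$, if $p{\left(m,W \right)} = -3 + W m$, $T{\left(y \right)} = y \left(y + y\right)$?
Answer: $12889$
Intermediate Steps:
$T{\left(y \right)} = 2 y^{2}$ ($T{\left(y \right)} = y 2 y = 2 y^{2}$)
$\left(-17467 + p{\left(\left(-15 + T{\left(-6 \right)}\right) + 1 \left(-4 - 3\right),-39 \right)}\right) + 32309 = \left(-17467 - \left(3 + 39 \left(\left(-15 + 2 \left(-6\right)^{2}\right) + 1 \left(-4 - 3\right)\right)\right)\right) + 32309 = \left(-17467 - \left(3 + 39 \left(\left(-15 + 2 \cdot 36\right) + 1 \left(-7\right)\right)\right)\right) + 32309 = \left(-17467 - \left(3 + 39 \left(\left(-15 + 72\right) - 7\right)\right)\right) + 32309 = \left(-17467 - \left(3 + 39 \left(57 - 7\right)\right)\right) + 32309 = \left(-17467 - 1953\right) + 32309 = -19420 + 32309 = 12889$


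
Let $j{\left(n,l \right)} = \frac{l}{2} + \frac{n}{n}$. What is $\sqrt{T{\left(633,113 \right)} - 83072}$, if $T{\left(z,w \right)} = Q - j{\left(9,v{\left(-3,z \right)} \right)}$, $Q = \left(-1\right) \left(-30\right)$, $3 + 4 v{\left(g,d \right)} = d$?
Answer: $\frac{3 i \sqrt{36943}}{2} \approx 288.31 i$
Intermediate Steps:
$v{\left(g,d \right)} = - \frac{3}{4} + \frac{d}{4}$
$Q = 30$
$j{\left(n,l \right)} = 1 + \frac{l}{2}$ ($j{\left(n,l \right)} = l \frac{1}{2} + 1 = \frac{l}{2} + 1 = 1 + \frac{l}{2}$)
$T{\left(z,w \right)} = \frac{235}{8} - \frac{z}{8}$ ($T{\left(z,w \right)} = 30 - \left(1 + \frac{- \frac{3}{4} + \frac{z}{4}}{2}\right) = 30 - \left(1 + \left(- \frac{3}{8} + \frac{z}{8}\right)\right) = 30 - \left(\frac{5}{8} + \frac{z}{8}\right) = \frac{235}{8} - \frac{z}{8}$)
$\sqrt{T{\left(633,113 \right)} - 83072} = \sqrt{\left(\frac{235}{8} - \frac{633}{8}\right) - 83072} = \sqrt{- \frac{199}{4} - 83072} = \sqrt{- \frac{332487}{4}} = \frac{3 i \sqrt{36943}}{2}$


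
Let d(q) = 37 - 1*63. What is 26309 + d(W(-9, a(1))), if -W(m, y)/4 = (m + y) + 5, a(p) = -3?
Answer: 26283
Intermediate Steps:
W(m, y) = -20 - 4*m - 4*y (W(m, y) = -4*((m + y) + 5) = -4*(5 + m + y) = -20 - 4*m - 4*y)
d(q) = -26 (d(q) = 37 - 63 = -26)
26309 + d(W(-9, a(1))) = 26309 - 26 = 26283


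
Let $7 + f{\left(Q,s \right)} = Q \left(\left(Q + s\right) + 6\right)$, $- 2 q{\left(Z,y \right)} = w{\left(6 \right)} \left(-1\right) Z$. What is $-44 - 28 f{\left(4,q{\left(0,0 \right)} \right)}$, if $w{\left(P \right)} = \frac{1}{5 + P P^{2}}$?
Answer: $-968$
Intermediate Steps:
$w{\left(P \right)} = \frac{1}{5 + P^{3}}$
$q{\left(Z,y \right)} = \frac{Z}{442}$ ($q{\left(Z,y \right)} = - \frac{\frac{1}{5 + 6^{3}} \left(-1\right) Z}{2} = - \frac{\frac{1}{5 + 216} \left(-1\right) Z}{2} = - \frac{\frac{1}{221} \left(-1\right) Z}{2} = - \frac{\left(- \frac{1}{221}\right) Z}{2} = \frac{Z}{442}$)
$f{\left(Q,s \right)} = -7 + Q \left(6 + Q + s\right)$ ($f{\left(Q,s \right)} = -7 + Q \left(\left(Q + s\right) + 6\right) = -7 + Q \left(6 + Q + s\right)$)
$-44 - 28 f{\left(4,q{\left(0,0 \right)} \right)} = -44 - 28 \left(-7 + 4^{2} + 6 \cdot 4 + 4 \cdot \frac{1}{442} \cdot 0\right) = -44 - 28 \left(-7 + 16 + 24 + 4 \cdot 0\right) = -44 - 28 \left(-7 + 16 + 24 + 0\right) = -44 - 924 = -968$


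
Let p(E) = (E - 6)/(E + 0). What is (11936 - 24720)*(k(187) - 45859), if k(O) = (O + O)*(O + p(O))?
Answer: -312453744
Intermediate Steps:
p(E) = (-6 + E)/E
k(O) = 2*O*(O + (-6 + O)/O) (k(O) = (O + O)*(O + (-6 + O)/O) = (2*O)*(O + (-6 + O)/O) = 2*O*(O + (-6 + O)/O))
(11936 - 24720)*(k(187) - 45859) = (11936 - 24720)*((-12 + 2*187 + 2*187**2) - 45859) = -12784*((-12 + 374 + 2*34969) - 45859) = -12784*((-12 + 374 + 69938) - 45859) = -12784*(70300 - 45859) = -12784*24441 = -312453744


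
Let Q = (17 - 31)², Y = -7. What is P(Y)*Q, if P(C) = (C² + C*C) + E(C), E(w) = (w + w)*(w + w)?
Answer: 57624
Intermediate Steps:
E(w) = 4*w² (E(w) = (2*w)*(2*w) = 4*w²)
Q = 196 (Q = (-14)² = 196)
P(C) = 6*C² (P(C) = (C² + C*C) + 4*C² = (C² + C²) + 4*C² = 2*C² + 4*C² = 6*C²)
P(Y)*Q = (6*(-7)²)*196 = (6*49)*196 = 294*196 = 57624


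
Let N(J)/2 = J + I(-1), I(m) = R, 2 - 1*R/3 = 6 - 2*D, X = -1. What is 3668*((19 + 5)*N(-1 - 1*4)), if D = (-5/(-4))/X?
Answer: -4313568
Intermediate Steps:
D = -5/4 (D = -5/(-4)/(-1) = -5*(-¼)*(-1) = (5/4)*(-1) = -5/4 ≈ -1.2500)
R = -39/2 (R = 6 - 3*(6 - 2*(-5/4)) = 6 - 3*(6 + 5/2) = 6 - 3*17/2 = 6 - 51/2 = -39/2 ≈ -19.500)
I(m) = -39/2
N(J) = -39 + 2*J (N(J) = 2*(J - 39/2) = 2*(-39/2 + J) = -39 + 2*J)
3668*((19 + 5)*N(-1 - 1*4)) = 3668*((19 + 5)*(-39 + 2*(-1 - 1*4))) = 3668*(24*(-39 + 2*(-1 - 4))) = 3668*(24*(-39 + 2*(-5))) = 3668*(24*(-39 - 10)) = 3668*(24*(-49)) = 3668*(-1176) = -4313568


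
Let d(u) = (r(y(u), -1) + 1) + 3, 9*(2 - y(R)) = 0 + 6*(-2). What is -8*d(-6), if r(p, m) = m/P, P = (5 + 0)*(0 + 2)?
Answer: -156/5 ≈ -31.200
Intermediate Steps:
P = 10 (P = 5*2 = 10)
y(R) = 10/3 (y(R) = 2 - (0 + 6*(-2))/9 = 2 - (0 - 12)/9 = 2 - 1/9*(-12) = 2 + 4/3 = 10/3)
r(p, m) = m/10
d(u) = 39/10 (d(u) = ((1/10)*(-1) + 1) + 3 = (-1/10 + 1) + 3 = 9/10 + 3 = 39/10)
-8*d(-6) = -8*39/10 = -1*156/5 = -156/5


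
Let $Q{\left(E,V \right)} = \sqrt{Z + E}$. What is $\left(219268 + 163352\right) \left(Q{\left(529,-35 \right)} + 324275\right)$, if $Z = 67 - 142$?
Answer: $124074100500 + 382620 \sqrt{454} \approx 1.2408 \cdot 10^{11}$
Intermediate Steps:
$Z = -75$ ($Z = 67 - 142 = -75$)
$Q{\left(E,V \right)} = \sqrt{-75 + E}$
$\left(219268 + 163352\right) \left(Q{\left(529,-35 \right)} + 324275\right) = \left(219268 + 163352\right) \left(\sqrt{-75 + 529} + 324275\right) = 382620 \left(\sqrt{454} + 324275\right) = 382620 \left(324275 + \sqrt{454}\right) = 124074100500 + 382620 \sqrt{454}$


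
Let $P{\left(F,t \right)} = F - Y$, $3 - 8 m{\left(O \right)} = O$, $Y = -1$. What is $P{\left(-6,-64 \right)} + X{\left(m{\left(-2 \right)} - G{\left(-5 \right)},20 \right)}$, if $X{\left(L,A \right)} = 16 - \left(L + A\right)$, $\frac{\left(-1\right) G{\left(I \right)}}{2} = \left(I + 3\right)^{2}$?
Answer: $- \frac{141}{8} \approx -17.625$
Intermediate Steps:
$m{\left(O \right)} = \frac{3}{8} - \frac{O}{8}$
$G{\left(I \right)} = - 2 \left(3 + I\right)^{2}$ ($G{\left(I \right)} = - 2 \left(I + 3\right)^{2} = - 2 \left(3 + I\right)^{2}$)
$X{\left(L,A \right)} = 16 - A - L$ ($X{\left(L,A \right)} = 16 - \left(A + L\right) = 16 - A - L$)
$P{\left(F,t \right)} = 1 + F$ ($P{\left(F,t \right)} = F - -1 = F + 1 = 1 + F$)
$P{\left(-6,-64 \right)} + X{\left(m{\left(-2 \right)} - G{\left(-5 \right)},20 \right)} = \left(1 - 6\right) - \left(\frac{35}{8} + \frac{1}{4} - - 2 \left(3 - 5\right)^{2}\right) = -5 - \left(\frac{37}{8} - - 2 \left(-2\right)^{2}\right) = -5 - \left(\frac{37}{8} - \left(-2\right) 4\right) = -5 - \left(\frac{37}{8} + 8\right) = -5 - \frac{101}{8} = - \frac{141}{8}$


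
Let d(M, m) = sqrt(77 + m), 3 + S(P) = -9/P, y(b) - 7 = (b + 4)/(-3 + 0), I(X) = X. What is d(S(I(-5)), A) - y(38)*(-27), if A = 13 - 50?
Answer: -189 + 2*sqrt(10) ≈ -182.68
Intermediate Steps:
A = -37
y(b) = 17/3 - b/3 (y(b) = 7 + (b + 4)/(-3 + 0) = 7 + (4 + b)/(-3) = 7 + (4 + b)*(-1/3) = 7 + (-4/3 - b/3) = 17/3 - b/3)
S(P) = -3 - 9/P
d(S(I(-5)), A) - y(38)*(-27) = sqrt(77 - 37) - (17/3 - 1/3*38)*(-27) = sqrt(40) - (17/3 - 38/3)*(-27) = 2*sqrt(10) - (-7)*(-27) = 2*sqrt(10) - 1*189 = 2*sqrt(10) - 189 = -189 + 2*sqrt(10)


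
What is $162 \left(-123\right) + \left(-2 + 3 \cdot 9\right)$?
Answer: $-19901$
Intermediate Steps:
$162 \left(-123\right) + \left(-2 + 3 \cdot 9\right) = -19926 + \left(-2 + 27\right) = -19926 + 25 = -19901$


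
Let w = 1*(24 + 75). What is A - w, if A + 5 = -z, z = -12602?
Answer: 12498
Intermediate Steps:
w = 99 (w = 1*99 = 99)
A = 12597 (A = -5 - 1*(-12602) = -5 + 12602 = 12597)
A - w = 12597 - 1*99 = 12597 - 99 = 12498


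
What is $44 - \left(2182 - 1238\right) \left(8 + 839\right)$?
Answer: $-799524$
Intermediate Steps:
$44 - \left(2182 - 1238\right) \left(8 + 839\right) = 44 - 944 \cdot 847 = 44 - 799568 = -799524$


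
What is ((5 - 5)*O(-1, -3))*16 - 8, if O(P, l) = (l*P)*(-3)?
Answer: -8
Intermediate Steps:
O(P, l) = -3*P*l (O(P, l) = (P*l)*(-3) = -3*P*l)
((5 - 5)*O(-1, -3))*16 - 8 = ((5 - 5)*(-3*(-1)*(-3)))*16 - 8 = (0*(-9))*16 - 8 = 0*16 - 8 = 0 - 8 = -8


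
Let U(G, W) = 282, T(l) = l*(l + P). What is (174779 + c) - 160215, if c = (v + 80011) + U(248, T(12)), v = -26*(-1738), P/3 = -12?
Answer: 140045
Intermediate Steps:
P = -36 (P = 3*(-12) = -36)
T(l) = l*(-36 + l) (T(l) = l*(l - 36) = l*(-36 + l))
v = 45188
c = 125481 (c = (45188 + 80011) + 282 = 125199 + 282 = 125481)
(174779 + c) - 160215 = (174779 + 125481) - 160215 = 300260 - 160215 = 140045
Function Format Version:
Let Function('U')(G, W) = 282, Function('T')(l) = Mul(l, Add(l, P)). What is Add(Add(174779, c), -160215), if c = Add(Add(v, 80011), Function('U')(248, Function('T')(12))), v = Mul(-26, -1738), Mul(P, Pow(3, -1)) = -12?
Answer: 140045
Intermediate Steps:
P = -36 (P = Mul(3, -12) = -36)
Function('T')(l) = Mul(l, Add(-36, l)) (Function('T')(l) = Mul(l, Add(l, -36)) = Mul(l, Add(-36, l)))
v = 45188
c = 125481 (c = Add(Add(45188, 80011), 282) = Add(125199, 282) = 125481)
Add(Add(174779, c), -160215) = Add(Add(174779, 125481), -160215) = Add(300260, -160215) = 140045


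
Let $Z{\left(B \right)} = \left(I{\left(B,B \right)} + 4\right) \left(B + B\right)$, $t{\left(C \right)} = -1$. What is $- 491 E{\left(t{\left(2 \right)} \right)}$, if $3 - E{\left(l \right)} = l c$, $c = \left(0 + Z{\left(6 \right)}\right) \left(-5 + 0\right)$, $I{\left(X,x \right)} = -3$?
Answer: $27987$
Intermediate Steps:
$Z{\left(B \right)} = 2 B$ ($Z{\left(B \right)} = \left(-3 + 4\right) \left(B + B\right) = 1 \cdot 2 B = 2 B$)
$c = -60$ ($c = \left(0 + 2 \cdot 6\right) \left(-5 + 0\right) = \left(0 + 12\right) \left(-5\right) = 12 \left(-5\right) = -60$)
$E{\left(l \right)} = 3 + 60 l$ ($E{\left(l \right)} = 3 - l \left(-60\right) = 3 - - 60 l = 3 + 60 l$)
$- 491 E{\left(t{\left(2 \right)} \right)} = - 491 \left(3 + 60 \left(-1\right)\right) = - 491 \left(3 - 60\right) = \left(-491\right) \left(-57\right) = 27987$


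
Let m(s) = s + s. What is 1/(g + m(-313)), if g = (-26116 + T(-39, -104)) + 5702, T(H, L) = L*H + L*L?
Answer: -1/6168 ≈ -0.00016213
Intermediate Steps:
T(H, L) = L**2 + H*L (T(H, L) = H*L + L**2 = L**2 + H*L)
m(s) = 2*s
g = -5542 (g = (-26116 - 104*(-39 - 104)) + 5702 = (-26116 - 104*(-143)) + 5702 = (-26116 + 14872) + 5702 = -11244 + 5702 = -5542)
1/(g + m(-313)) = 1/(-5542 + 2*(-313)) = 1/(-5542 - 626) = 1/(-6168) = -1/6168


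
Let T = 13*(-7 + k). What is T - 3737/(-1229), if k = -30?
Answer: -587412/1229 ≈ -477.96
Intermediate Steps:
T = -481 (T = 13*(-7 - 30) = 13*(-37) = -481)
T - 3737/(-1229) = -481 - 3737/(-1229) = -481 - 3737*(-1/1229) = -481 + 3737/1229 = -587412/1229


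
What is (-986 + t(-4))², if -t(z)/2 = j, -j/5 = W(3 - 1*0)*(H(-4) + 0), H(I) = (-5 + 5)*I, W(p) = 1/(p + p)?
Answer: 972196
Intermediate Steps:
W(p) = 1/(2*p)
H(I) = 0 (H(I) = 0*I = 0)
j = 0 (j = -5*1/(2*(3 - 1*0))*(0 + 0) = -5*1/(2*(3 + 0))*0 = -5*(½)/3*0 = -5*(½)*(⅓)*0 = -5*0/6 = -5*0 = 0)
t(z) = 0 (t(z) = -2*0 = 0)
(-986 + t(-4))² = (-986 + 0)² = (-986)² = 972196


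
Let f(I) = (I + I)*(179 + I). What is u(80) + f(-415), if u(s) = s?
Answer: 195960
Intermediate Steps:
f(I) = 2*I*(179 + I) (f(I) = (2*I)*(179 + I) = 2*I*(179 + I))
u(80) + f(-415) = 80 + 2*(-415)*(179 - 415) = 80 + 2*(-415)*(-236) = 80 + 195880 = 195960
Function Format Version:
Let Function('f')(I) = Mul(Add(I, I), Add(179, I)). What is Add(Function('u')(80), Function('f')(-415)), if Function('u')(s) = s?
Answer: 195960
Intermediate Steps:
Function('f')(I) = Mul(2, I, Add(179, I)) (Function('f')(I) = Mul(Mul(2, I), Add(179, I)) = Mul(2, I, Add(179, I)))
Add(Function('u')(80), Function('f')(-415)) = Add(80, Mul(2, -415, Add(179, -415))) = Add(80, Mul(2, -415, -236)) = Add(80, 195880) = 195960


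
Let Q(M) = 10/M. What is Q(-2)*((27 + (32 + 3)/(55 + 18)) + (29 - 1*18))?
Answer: -14045/73 ≈ -192.40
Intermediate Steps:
Q(-2)*((27 + (32 + 3)/(55 + 18)) + (29 - 1*18)) = (10/(-2))*((27 + (32 + 3)/(55 + 18)) + (29 - 1*18)) = (10*(-1/2))*((27 + 35/73) + (29 - 18)) = -5*((27 + 35*(1/73)) + 11) = -5*((27 + 35/73) + 11) = -5*(2006/73 + 11) = -5*2809/73 = -14045/73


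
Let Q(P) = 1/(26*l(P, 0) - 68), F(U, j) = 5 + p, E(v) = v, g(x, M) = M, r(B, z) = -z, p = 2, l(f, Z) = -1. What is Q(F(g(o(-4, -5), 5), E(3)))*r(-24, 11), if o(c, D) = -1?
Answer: 11/94 ≈ 0.11702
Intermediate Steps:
F(U, j) = 7 (F(U, j) = 5 + 2 = 7)
Q(P) = -1/94 (Q(P) = 1/(26*(-1) - 68) = 1/(-26 - 68) = 1/(-94) = -1/94)
Q(F(g(o(-4, -5), 5), E(3)))*r(-24, 11) = -(-1)*11/94 = -1/94*(-11) = 11/94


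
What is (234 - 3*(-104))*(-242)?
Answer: -132132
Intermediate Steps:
(234 - 3*(-104))*(-242) = (234 + 312)*(-242) = 546*(-242) = -132132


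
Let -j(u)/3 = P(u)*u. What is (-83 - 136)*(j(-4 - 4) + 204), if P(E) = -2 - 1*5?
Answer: -7884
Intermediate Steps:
P(E) = -7 (P(E) = -2 - 5 = -7)
j(u) = 21*u (j(u) = -(-21)*u = 21*u)
(-83 - 136)*(j(-4 - 4) + 204) = (-83 - 136)*(21*(-4 - 4) + 204) = -219*(21*(-8) + 204) = -219*(-168 + 204) = -219*36 = -7884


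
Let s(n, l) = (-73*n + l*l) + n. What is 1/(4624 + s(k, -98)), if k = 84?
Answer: 1/8180 ≈ 0.00012225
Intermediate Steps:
s(n, l) = l² - 72*n (s(n, l) = (-73*n + l²) + n = (l² - 73*n) + n = l² - 72*n)
1/(4624 + s(k, -98)) = 1/(4624 + ((-98)² - 72*84)) = 1/(4624 + (9604 - 6048)) = 1/(4624 + 3556) = 1/8180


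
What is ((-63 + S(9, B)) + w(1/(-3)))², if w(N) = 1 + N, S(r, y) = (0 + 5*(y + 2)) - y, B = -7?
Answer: 58081/9 ≈ 6453.4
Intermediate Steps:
S(r, y) = 10 + 4*y (S(r, y) = (0 + 5*(2 + y)) - y = (0 + (10 + 5*y)) - y = (10 + 5*y) - y = 10 + 4*y)
((-63 + S(9, B)) + w(1/(-3)))² = ((-63 + (10 + 4*(-7))) + (1 + 1/(-3)))² = ((-63 + (10 - 28)) + (1 - ⅓))² = ((-63 - 18) + ⅔)² = (-81 + ⅔)² = (-241/3)² = 58081/9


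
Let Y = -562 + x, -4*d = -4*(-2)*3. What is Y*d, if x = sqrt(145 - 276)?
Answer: 3372 - 6*I*sqrt(131) ≈ 3372.0 - 68.673*I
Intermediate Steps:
x = I*sqrt(131) (x = sqrt(-131) = I*sqrt(131) ≈ 11.446*I)
d = -6 (d = -(-4*(-2))*3/4 = -2*3 = -1/4*24 = -6)
Y = -562 + I*sqrt(131) ≈ -562.0 + 11.446*I
Y*d = (-562 + I*sqrt(131))*(-6) = 3372 - 6*I*sqrt(131)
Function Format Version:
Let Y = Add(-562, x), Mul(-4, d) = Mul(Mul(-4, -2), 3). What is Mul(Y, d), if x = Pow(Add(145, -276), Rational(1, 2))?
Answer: Add(3372, Mul(-6, I, Pow(131, Rational(1, 2)))) ≈ Add(3372.0, Mul(-68.673, I))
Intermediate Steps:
x = Mul(I, Pow(131, Rational(1, 2))) (x = Pow(-131, Rational(1, 2)) = Mul(I, Pow(131, Rational(1, 2))) ≈ Mul(11.446, I))
d = -6 (d = Mul(Rational(-1, 4), Mul(Mul(-4, -2), 3)) = Mul(Rational(-1, 4), Mul(8, 3)) = Mul(Rational(-1, 4), 24) = -6)
Y = Add(-562, Mul(I, Pow(131, Rational(1, 2)))) ≈ Add(-562.00, Mul(11.446, I))
Mul(Y, d) = Mul(Add(-562, Mul(I, Pow(131, Rational(1, 2)))), -6) = Add(3372, Mul(-6, I, Pow(131, Rational(1, 2))))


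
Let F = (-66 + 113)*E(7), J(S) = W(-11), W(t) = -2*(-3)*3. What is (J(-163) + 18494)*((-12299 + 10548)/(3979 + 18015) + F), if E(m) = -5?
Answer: -47856676296/10997 ≈ -4.3518e+6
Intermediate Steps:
W(t) = 18 (W(t) = 6*3 = 18)
J(S) = 18
F = -235 (F = (-66 + 113)*(-5) = 47*(-5) = -235)
(J(-163) + 18494)*((-12299 + 10548)/(3979 + 18015) + F) = (18 + 18494)*((-12299 + 10548)/(3979 + 18015) - 235) = 18512*(-1751/21994 - 235) = 18512*(-5170341/21994) = -47856676296/10997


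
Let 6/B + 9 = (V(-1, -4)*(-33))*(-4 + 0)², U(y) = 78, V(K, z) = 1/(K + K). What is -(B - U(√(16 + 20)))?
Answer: 6628/85 ≈ 77.976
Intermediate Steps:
V(K, z) = 1/(2*K)
B = 2/85 (B = 6/(-9 + (((½)/(-1))*(-33))*(-4 + 0)²) = 6/(-9 + (((½)*(-1))*(-33))*(-4)²) = 6/(-9 - ½*(-33)*16) = 6/(-9 + (33/2)*16) = 6/(-9 + 264) = 6/255 = 6*(1/255) = 2/85 ≈ 0.023529)
-(B - U(√(16 + 20))) = -(2/85 - 1*78) = -(2/85 - 78) = -1*(-6628/85) = 6628/85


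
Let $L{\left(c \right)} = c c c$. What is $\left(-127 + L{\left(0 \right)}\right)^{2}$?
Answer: $16129$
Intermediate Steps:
$L{\left(c \right)} = c^{3}$ ($L{\left(c \right)} = c^{2} c = c^{3}$)
$\left(-127 + L{\left(0 \right)}\right)^{2} = \left(-127 + 0^{3}\right)^{2} = \left(-127 + 0\right)^{2} = \left(-127\right)^{2} = 16129$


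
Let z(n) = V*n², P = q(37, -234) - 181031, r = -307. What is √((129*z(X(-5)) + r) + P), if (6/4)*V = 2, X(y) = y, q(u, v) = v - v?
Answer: I*√177038 ≈ 420.76*I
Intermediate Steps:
q(u, v) = 0
V = 4/3 (V = (⅔)*2 = 4/3 ≈ 1.3333)
P = -181031 (P = 0 - 181031 = -181031)
z(n) = 4*n²/3
√((129*z(X(-5)) + r) + P) = √((129*((4/3)*(-5)²) - 307) - 181031) = √((129*((4/3)*25) - 307) - 181031) = √((129*(100/3) - 307) - 181031) = √((4300 - 307) - 181031) = √(3993 - 181031) = √(-177038) = I*√177038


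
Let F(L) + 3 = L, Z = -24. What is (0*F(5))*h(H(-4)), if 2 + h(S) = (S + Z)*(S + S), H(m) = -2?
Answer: 0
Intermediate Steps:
F(L) = -3 + L
h(S) = -2 + 2*S*(-24 + S) (h(S) = -2 + (S - 24)*(S + S) = -2 + (-24 + S)*(2*S) = -2 + 2*S*(-24 + S))
(0*F(5))*h(H(-4)) = (0*(-3 + 5))*(-2 - 48*(-2) + 2*(-2)²) = (0*2)*(-2 + 96 + 2*4) = 0*(-2 + 96 + 8) = 0*102 = 0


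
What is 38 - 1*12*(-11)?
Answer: 170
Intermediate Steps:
38 - 1*12*(-11) = 38 - 12*(-11) = 38 + 132 = 170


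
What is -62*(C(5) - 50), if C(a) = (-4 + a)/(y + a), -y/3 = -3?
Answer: 21669/7 ≈ 3095.6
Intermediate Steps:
y = 9 (y = -3*(-3) = 9)
C(a) = (-4 + a)/(9 + a)
-62*(C(5) - 50) = -62*((-4 + 5)/(9 + 5) - 50) = -62*(1/14 - 50) = -62*(-699/14) = 21669/7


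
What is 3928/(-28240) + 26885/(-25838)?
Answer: -26897627/22802035 ≈ -1.1796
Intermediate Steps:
3928/(-28240) + 26885/(-25838) = 3928*(-1/28240) + 26885*(-1/25838) = -491/3530 - 26885/25838 = -26897627/22802035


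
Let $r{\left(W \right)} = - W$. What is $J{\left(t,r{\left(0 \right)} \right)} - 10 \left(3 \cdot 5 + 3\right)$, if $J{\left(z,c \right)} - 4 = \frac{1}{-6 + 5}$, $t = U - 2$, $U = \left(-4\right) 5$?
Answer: $-177$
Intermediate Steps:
$U = -20$
$t = -22$ ($t = -20 - 2 = -22$)
$J{\left(z,c \right)} = 3$ ($J{\left(z,c \right)} = 4 + \frac{1}{-6 + 5} = 4 + \frac{1}{-1} = 4 - 1 = 3$)
$J{\left(t,r{\left(0 \right)} \right)} - 10 \left(3 \cdot 5 + 3\right) = 3 - 10 \left(3 \cdot 5 + 3\right) = 3 - 10 \left(15 + 3\right) = 3 - 180 = -177$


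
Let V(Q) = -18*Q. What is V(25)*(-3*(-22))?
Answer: -29700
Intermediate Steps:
V(25)*(-3*(-22)) = (-18*25)*(-3*(-22)) = -450*66 = -29700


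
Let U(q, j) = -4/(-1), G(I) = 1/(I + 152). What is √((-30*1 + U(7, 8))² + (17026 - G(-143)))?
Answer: √159317/3 ≈ 133.05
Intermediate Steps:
G(I) = 1/(152 + I)
U(q, j) = 4 (U(q, j) = -4*(-1) = 4)
√((-30*1 + U(7, 8))² + (17026 - G(-143))) = √((-30*1 + 4)² + (17026 - 1/(152 - 143))) = √((-30 + 4)² + (17026 - 1/9)) = √((-26)² + (17026 - 1*⅑)) = √(676 + (17026 - ⅑)) = √(676 + 153233/9) = √(159317/9) = √159317/3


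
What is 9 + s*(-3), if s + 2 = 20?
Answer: -45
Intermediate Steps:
s = 18 (s = -2 + 20 = 18)
9 + s*(-3) = 9 + 18*(-3) = 9 - 54 = -45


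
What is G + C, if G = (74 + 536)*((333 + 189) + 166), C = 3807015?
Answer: 4226695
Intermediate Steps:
G = 419680 (G = 610*(522 + 166) = 610*688 = 419680)
G + C = 419680 + 3807015 = 4226695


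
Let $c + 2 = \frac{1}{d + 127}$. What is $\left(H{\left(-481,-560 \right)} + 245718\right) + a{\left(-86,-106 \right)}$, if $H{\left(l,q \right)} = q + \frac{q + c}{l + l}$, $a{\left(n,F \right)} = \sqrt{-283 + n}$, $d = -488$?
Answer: $\frac{85139163439}{347282} + 3 i \sqrt{41} \approx 2.4516 \cdot 10^{5} + 19.209 i$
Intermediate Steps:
$c = - \frac{723}{361}$ ($c = -2 + \frac{1}{-488 + 127} = -2 + \frac{1}{-361} = -2 - \frac{1}{361} = - \frac{723}{361} \approx -2.0028$)
$H{\left(l,q \right)} = q + \frac{- \frac{723}{361} + q}{2 l}$ ($H{\left(l,q \right)} = q + \frac{q - \frac{723}{361}}{l + l} = q + \frac{- \frac{723}{361} + q}{2 l}$)
$\left(H{\left(-481,-560 \right)} + 245718\right) + a{\left(-86,-106 \right)} = \left(\frac{- \frac{723}{722} + \frac{1}{2} \left(-560\right) - -269360}{-481} + 245718\right) + \sqrt{-283 - 86} = \left(- \frac{- \frac{723}{722} - 280 + 269360}{481} + 245718\right) + \sqrt{-369} = \left(\left(- \frac{1}{481}\right) \frac{194275037}{722} + 245718\right) + 3 i \sqrt{41} = \left(- \frac{194275037}{347282} + 245718\right) + 3 i \sqrt{41} = \frac{85139163439}{347282} + 3 i \sqrt{41}$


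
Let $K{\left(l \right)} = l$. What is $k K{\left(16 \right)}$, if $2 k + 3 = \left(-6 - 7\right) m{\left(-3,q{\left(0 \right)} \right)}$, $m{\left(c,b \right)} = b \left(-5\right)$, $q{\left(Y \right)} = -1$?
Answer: $-544$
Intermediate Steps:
$m{\left(c,b \right)} = - 5 b$
$k = -34$ ($k = - \frac{3}{2} + \frac{\left(-6 - 7\right) \left(\left(-5\right) \left(-1\right)\right)}{2} = - \frac{3}{2} + \frac{\left(-13\right) 5}{2} = - \frac{3}{2} + \frac{1}{2} \left(-65\right) = - \frac{3}{2} - \frac{65}{2} = -34$)
$k K{\left(16 \right)} = \left(-34\right) 16 = -544$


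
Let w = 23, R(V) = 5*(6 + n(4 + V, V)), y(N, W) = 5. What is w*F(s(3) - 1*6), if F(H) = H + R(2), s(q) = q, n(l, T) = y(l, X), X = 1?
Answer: 1196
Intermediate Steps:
n(l, T) = 5
R(V) = 55 (R(V) = 5*(6 + 5) = 5*11 = 55)
F(H) = 55 + H (F(H) = H + 55 = 55 + H)
w*F(s(3) - 1*6) = 23*(55 + (3 - 1*6)) = 23*(55 + (3 - 6)) = 23*(55 - 3) = 23*52 = 1196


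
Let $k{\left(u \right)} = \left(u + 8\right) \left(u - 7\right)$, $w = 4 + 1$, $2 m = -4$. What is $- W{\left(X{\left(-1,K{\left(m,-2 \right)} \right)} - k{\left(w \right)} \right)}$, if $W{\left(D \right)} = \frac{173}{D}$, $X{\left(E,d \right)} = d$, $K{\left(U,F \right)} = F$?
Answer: $- \frac{173}{24} \approx -7.2083$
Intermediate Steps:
$m = -2$ ($m = \frac{1}{2} \left(-4\right) = -2$)
$w = 5$
$k{\left(u \right)} = \left(-7 + u\right) \left(8 + u\right)$ ($k{\left(u \right)} = \left(8 + u\right) \left(-7 + u\right) = \left(-7 + u\right) \left(8 + u\right)$)
$- W{\left(X{\left(-1,K{\left(m,-2 \right)} \right)} - k{\left(w \right)} \right)} = - \frac{173}{-2 - \left(-56 + 5 + 5^{2}\right)} = - \frac{173}{-2 - \left(-56 + 5 + 25\right)} = - \frac{173}{-2 - -26} = - \frac{173}{-2 + 26} = - \frac{173}{24}$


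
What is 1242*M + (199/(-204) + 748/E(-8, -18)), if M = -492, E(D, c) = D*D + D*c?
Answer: -810267389/1326 ≈ -6.1106e+5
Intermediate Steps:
E(D, c) = D² + D*c
1242*M + (199/(-204) + 748/E(-8, -18)) = 1242*(-492) + (199/(-204) + 748/((-8*(-8 - 18)))) = -611064 + (199*(-1/204) + 748/((-8*(-26)))) = -611064 + (-199/204 + 748/208) = -611064 + (-199/204 + 748*(1/208)) = -611064 + (-199/204 + 187/52) = -611064 + 3475/1326 = -810267389/1326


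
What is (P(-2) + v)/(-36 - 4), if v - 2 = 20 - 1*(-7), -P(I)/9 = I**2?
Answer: 7/40 ≈ 0.17500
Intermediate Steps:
P(I) = -9*I**2
v = 29 (v = 2 + (20 - 1*(-7)) = 2 + (20 + 7) = 2 + 27 = 29)
(P(-2) + v)/(-36 - 4) = (-9*(-2)**2 + 29)/(-36 - 4) = (-9*4 + 29)/(-40) = -(-36 + 29)/40 = -1/40*(-7) = 7/40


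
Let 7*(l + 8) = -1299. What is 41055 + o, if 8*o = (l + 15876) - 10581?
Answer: 1167395/28 ≈ 41693.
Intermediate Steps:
l = -1355/7 (l = -8 + (⅐)*(-1299) = -8 - 1299/7 = -1355/7 ≈ -193.57)
o = 17855/28 (o = ((-1355/7 + 15876) - 10581)/8 = (109777/7 - 10581)/8 = (⅛)*(35710/7) = 17855/28 ≈ 637.68)
41055 + o = 41055 + 17855/28 = 1167395/28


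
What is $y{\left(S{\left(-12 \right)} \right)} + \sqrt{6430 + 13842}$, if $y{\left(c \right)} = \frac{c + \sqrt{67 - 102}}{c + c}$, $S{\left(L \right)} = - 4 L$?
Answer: $\frac{1}{2} + 4 \sqrt{1267} + \frac{i \sqrt{35}}{96} \approx 142.88 + 0.061626 i$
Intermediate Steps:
$y{\left(c \right)} = \frac{c + i \sqrt{35}}{2 c}$ ($y{\left(c \right)} = \frac{c + \sqrt{-35}}{2 c} = \left(c + i \sqrt{35}\right) \frac{1}{2 c} = \frac{c + i \sqrt{35}}{2 c}$)
$y{\left(S{\left(-12 \right)} \right)} + \sqrt{6430 + 13842} = \frac{\left(-4\right) \left(-12\right) + i \sqrt{35}}{2 \left(\left(-4\right) \left(-12\right)\right)} + \sqrt{6430 + 13842} = \frac{48 + i \sqrt{35}}{2 \cdot 48} + \sqrt{20272} = \frac{1}{2} \cdot \frac{1}{48} \left(48 + i \sqrt{35}\right) + 4 \sqrt{1267} = \left(\frac{1}{2} + \frac{i \sqrt{35}}{96}\right) + 4 \sqrt{1267} = \frac{1}{2} + 4 \sqrt{1267} + \frac{i \sqrt{35}}{96}$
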